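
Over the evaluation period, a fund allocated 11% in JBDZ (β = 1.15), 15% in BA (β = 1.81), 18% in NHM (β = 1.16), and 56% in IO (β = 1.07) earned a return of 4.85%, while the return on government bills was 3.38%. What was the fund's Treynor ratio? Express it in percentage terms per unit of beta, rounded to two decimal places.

1.22%

β_P = 0.11×1.15 + 0.15×1.81 + 0.18×1.16 + 0.56×1.07 = 1.2060
Treynor = (R_P − R_f) / β_P = (4.85% − 3.38%) / 1.2060 = 1.47% / 1.2060 = 1.22%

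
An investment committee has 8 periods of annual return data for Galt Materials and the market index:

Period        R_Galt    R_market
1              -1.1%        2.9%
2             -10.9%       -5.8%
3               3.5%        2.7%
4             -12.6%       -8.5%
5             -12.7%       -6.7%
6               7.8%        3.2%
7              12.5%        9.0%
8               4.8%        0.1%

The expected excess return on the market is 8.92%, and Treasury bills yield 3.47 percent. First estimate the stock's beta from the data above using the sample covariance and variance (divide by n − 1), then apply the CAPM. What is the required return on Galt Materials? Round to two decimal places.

Mean R_i = (-1.1 − 10.9 + 3.5 − 12.6 − 12.7 + 7.8 + 12.5 + 4.8) / 8 = -1.0875%
Mean R_m = (2.9 − 5.8 + 2.7 − 8.5 − 6.7 + 3.2 + 9.0 + 0.1) / 8 = -0.3875%
Σ(R_i − R̄_i)(R_m − R̄_m) = 396.2388  ⇒  Cov = 396.2388 / 7 = 56.6055
Σ(R_m − R̄_m)² = 256.5288  ⇒  Var(R_m) = 256.5288 / 7 = 36.6470
β = Cov / Var(R_m) = 56.6055 / 36.6470 = 1.5446
E(R) = R_f + β × MRP = 3.47% + 1.5446 × 8.92% = 17.25%

17.25%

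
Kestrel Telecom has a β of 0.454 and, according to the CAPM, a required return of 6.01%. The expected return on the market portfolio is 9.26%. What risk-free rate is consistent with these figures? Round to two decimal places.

3.31%

E(R) = R_f + β(E(R_m) − R_f) = R_f(1 − β) + β·E(R_m)
6.01% = R_f × (1 − 0.454) + 0.454 × 9.26%
6.01% = R_f × 0.546 + 4.20404%
R_f = (6.01% − 4.20404%) / 0.546 = 3.31%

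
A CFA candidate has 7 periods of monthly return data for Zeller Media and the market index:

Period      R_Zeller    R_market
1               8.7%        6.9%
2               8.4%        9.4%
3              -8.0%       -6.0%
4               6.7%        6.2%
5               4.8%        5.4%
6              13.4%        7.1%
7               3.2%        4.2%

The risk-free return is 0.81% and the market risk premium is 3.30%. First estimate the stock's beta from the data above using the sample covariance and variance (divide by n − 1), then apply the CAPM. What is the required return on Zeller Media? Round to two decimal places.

Mean R_i = (8.7 + 8.4 − 8.0 + 6.7 + 4.8 + 13.4 + 3.2) / 7 = 5.3143%
Mean R_m = (6.9 + 9.4 − 6.0 + 6.2 + 5.4 + 7.1 + 4.2) / 7 = 4.7429%
Σ(R_i − R̄_i)(R_m − R̄_m) = 186.5957  ⇒  Cov = 186.5957 / 6 = 31.0993
Σ(R_m − R̄_m)² = 150.1571  ⇒  Var(R_m) = 150.1571 / 6 = 25.0262
β = Cov / Var(R_m) = 31.0993 / 25.0262 = 1.2427
E(R) = R_f + β × MRP = 0.81% + 1.2427 × 3.30% = 4.91%

4.91%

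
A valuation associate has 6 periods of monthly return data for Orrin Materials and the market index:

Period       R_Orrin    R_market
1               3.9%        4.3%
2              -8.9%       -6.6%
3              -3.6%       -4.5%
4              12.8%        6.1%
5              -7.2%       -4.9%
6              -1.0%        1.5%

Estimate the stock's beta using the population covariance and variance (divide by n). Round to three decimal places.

Mean R_i = (3.9 − 8.9 − 3.6 + 12.8 − 7.2 − 1.0) / 6 = -0.6667%
Mean R_m = (4.3 − 6.6 − 4.5 + 6.1 − 4.9 + 1.5) / 6 = -0.6833%
Σ(R_i − R̄_i)(R_m − R̄_m) = 200.8367  ⇒  Cov = 200.8367 / 6 = 33.4728
Σ(R_m − R̄_m)² = 142.9683  ⇒  Var(R_m) = 142.9683 / 6 = 23.8281
β = Cov / Var(R_m) = 33.4728 / 23.8281 = 1.4048

1.405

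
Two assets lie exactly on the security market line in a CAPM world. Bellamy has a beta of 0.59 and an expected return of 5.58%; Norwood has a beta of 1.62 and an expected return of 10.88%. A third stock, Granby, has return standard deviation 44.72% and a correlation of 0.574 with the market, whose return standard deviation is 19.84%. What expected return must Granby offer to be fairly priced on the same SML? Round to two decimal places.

9.20%

MRP = (10.88% − 5.58%) / (1.62 − 0.59) = 5.1456%
R_f = 5.58% − 0.59 × 5.1456% = 2.5441%
β_Granby = ρ·σ_i/σ_m = 0.574 × 44.72 / 19.84 = 1.2938
E(R_Granby) = R_f + β × MRP = 2.5441% + 1.2938 × 5.1456% = 9.20%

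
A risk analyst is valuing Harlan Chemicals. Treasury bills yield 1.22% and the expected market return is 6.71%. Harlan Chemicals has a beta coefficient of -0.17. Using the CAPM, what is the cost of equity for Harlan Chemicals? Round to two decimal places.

Market risk premium = E(R_m) − R_f = 6.71% − 1.22% = 5.49%
E(R) = R_f + β × MRP = 1.22% + -0.17 × 5.49% = 0.29%

0.29%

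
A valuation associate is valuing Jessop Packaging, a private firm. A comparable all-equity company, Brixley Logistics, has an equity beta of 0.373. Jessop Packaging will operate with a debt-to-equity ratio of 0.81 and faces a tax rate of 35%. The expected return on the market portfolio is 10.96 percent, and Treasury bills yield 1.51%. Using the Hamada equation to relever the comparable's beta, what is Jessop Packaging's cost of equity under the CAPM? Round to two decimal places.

β_L = β_U × [1 + (1 − t)(D/E)] = 0.373 × [1 + (1 − 0.35) × 0.81]
    = 0.373 × [1 + 0.65 × 0.81] = 0.373 × 1.5265 = 0.5694
MRP = 10.96% − 1.51% = 9.45%
E(R) = R_f + β_L × MRP = 1.51% + 0.5694 × 9.45% = 6.89%

6.89%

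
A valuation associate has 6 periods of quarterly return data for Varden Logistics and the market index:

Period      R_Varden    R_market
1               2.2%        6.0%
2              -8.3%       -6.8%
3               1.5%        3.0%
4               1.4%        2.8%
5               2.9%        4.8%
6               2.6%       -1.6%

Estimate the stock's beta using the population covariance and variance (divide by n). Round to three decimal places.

Mean R_i = (2.2 − 8.3 + 1.5 + 1.4 + 2.9 + 2.6) / 6 = 0.3833%
Mean R_m = (6.0 − 6.8 + 3.0 + 2.8 + 4.8 − 1.6) / 6 = 1.3667%
Σ(R_i − R̄_i)(R_m − R̄_m) = 84.6767  ⇒  Cov = 84.6767 / 6 = 14.1128
Σ(R_m − R̄_m)² = 113.4733  ⇒  Var(R_m) = 113.4733 / 6 = 18.9122
β = Cov / Var(R_m) = 14.1128 / 18.9122 = 0.7462

0.746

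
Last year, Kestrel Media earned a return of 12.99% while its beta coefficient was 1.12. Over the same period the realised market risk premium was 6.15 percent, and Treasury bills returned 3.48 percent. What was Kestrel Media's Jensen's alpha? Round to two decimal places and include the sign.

+2.62%

CAPM benchmark = R_f + β(R_m − R_f) = 3.48% + 1.12 × 6.15% = 10.3680%
α = actual − benchmark = 12.99% − 10.3680% = +2.62%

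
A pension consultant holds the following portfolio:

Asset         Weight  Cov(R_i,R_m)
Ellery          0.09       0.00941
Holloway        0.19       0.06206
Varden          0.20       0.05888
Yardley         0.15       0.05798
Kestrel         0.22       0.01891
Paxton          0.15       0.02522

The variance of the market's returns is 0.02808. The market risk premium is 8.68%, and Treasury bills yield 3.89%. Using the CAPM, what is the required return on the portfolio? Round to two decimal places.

16.58%

β_Ellery = 0.00941 / 0.02808 = 0.3351
β_Holloway = 0.06206 / 0.02808 = 2.2101
β_Varden = 0.05888 / 0.02808 = 2.0969
β_Yardley = 0.05798 / 0.02808 = 2.0648
β_Kestrel = 0.01891 / 0.02808 = 0.6734
β_Paxton = 0.02522 / 0.02808 = 0.8981
β_P = Σ w_i β_i = 0.09×0.3351 + 0.19×2.2101 + 0.20×2.0969 + 0.15×2.0648 + 0.22×0.6734 + 0.15×0.8981 = 1.4620
E(R_P) = R_f + β_P × MRP = 3.89% + 1.4620 × 8.68% = 16.58%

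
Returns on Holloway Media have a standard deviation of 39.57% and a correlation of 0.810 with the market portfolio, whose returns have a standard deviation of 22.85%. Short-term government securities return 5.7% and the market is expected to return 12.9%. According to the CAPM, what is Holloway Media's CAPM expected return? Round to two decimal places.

15.80%

β = ρ × σ_i / σ_m = 0.810 × 39.57% / 22.85% = 1.4027
MRP = 12.9% − 5.7% = 7.20%
E(R) = 5.7% + 1.4027 × 7.2% = 15.80%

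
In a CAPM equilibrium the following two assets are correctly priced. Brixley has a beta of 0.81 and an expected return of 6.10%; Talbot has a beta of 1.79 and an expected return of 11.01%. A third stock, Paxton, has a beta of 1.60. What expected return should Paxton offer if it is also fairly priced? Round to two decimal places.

10.06%

MRP (SML slope) = (11.01% − 6.10%) / (1.79 − 0.81) = 4.91% / 0.98 = 5.0102%
R_f (intercept) = 6.10% − 0.81 × 5.0102% = 2.0417%
E(R_Paxton) = R_f + β × MRP = 2.0417% + 1.60 × 5.0102% = 10.06%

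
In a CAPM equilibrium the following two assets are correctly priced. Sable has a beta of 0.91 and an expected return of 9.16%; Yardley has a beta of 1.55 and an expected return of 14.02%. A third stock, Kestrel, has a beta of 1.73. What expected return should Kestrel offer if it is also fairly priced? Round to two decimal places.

15.39%

MRP (SML slope) = (14.02% − 9.16%) / (1.55 − 0.91) = 4.86% / 0.64 = 7.5938%
R_f (intercept) = 9.16% − 0.91 × 7.5938% = 2.2496%
E(R_Kestrel) = R_f + β × MRP = 2.2496% + 1.73 × 7.5938% = 15.39%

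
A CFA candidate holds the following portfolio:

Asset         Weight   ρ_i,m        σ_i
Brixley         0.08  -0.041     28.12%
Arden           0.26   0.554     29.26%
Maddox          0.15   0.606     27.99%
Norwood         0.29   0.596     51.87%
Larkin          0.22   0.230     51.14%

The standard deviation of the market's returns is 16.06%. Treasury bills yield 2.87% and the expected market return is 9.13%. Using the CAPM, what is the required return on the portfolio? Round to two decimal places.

9.97%

β_Brixley = -0.041 × 28.12% / 16.06% = -0.0718
β_Arden = 0.554 × 29.26% / 16.06% = 1.0093
β_Maddox = 0.606 × 27.99% / 16.06% = 1.0562
β_Norwood = 0.596 × 51.87% / 16.06% = 1.9249
β_Larkin = 0.230 × 51.14% / 16.06% = 0.7324
β_P = Σ w_i β_i = 0.08×-0.0718 + 0.26×1.0093 + 0.15×1.0562 + 0.29×1.9249 + 0.22×0.7324 = 1.1345
MRP = 9.13% − 2.87% = 6.26%
E(R_P) = R_f + β_P × MRP = 2.87% + 1.1345 × 6.26% = 9.97%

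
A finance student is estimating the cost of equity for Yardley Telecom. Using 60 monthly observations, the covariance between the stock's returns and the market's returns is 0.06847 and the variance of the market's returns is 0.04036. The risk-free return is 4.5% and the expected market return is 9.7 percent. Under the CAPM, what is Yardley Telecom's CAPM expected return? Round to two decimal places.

13.32%

β = Cov(R_i, R_m) / Var(R_m) = 0.06847 / 0.04036 = 1.6965
MRP = 9.7% − 4.5% = 5.20%
E(R) = R_f + β × MRP = 4.5% + 1.6965 × 5.2% = 13.32%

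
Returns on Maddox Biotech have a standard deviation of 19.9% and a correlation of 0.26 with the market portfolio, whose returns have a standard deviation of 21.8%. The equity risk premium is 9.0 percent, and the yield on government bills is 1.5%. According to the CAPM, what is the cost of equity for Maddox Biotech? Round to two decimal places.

β = ρ × σ_i / σ_m = 0.26 × 19.9% / 21.8% = 0.2373
E(R) = 1.5% + 0.2373 × 9.0% = 3.64%

3.64%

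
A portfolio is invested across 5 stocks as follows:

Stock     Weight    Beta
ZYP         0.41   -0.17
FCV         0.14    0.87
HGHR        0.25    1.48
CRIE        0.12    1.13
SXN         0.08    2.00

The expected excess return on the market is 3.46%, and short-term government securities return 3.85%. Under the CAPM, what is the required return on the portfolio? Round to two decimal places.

6.33%

β_P = Σ w_i β_i = 0.41×-0.17 + 0.14×0.87 + 0.25×1.48 + 0.12×1.13 + 0.08×2.00 = 0.7177
E(R_P) = R_f + β_P × MRP = 3.85% + 0.7177 × 3.46% = 6.33%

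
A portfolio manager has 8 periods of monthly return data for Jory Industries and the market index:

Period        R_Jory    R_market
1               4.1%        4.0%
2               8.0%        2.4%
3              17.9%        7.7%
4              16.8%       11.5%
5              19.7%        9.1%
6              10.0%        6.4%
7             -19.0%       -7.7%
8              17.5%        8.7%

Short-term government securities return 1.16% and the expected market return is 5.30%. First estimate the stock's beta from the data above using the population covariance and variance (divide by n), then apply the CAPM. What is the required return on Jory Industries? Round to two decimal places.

9.65%

Mean R_i = (4.1 + 8.0 + 17.9 + 16.8 + 19.7 + 10.0 − 19.0 + 17.5) / 8 = 9.3750%
Mean R_m = (4.0 + 2.4 + 7.7 + 11.5 + 9.1 + 6.4 − 7.7 + 8.7) / 8 = 5.2625%
Σ(R_i − R̄_i)(R_m − R̄_m) = 513.7625  ⇒  Cov = 513.7625 / 8 = 64.2203
Σ(R_m − R̄_m)² = 250.4988  ⇒  Var(R_m) = 250.4988 / 8 = 31.3124
β = Cov / Var(R_m) = 64.2203 / 31.3124 = 2.0510
MRP = 5.30% − 1.16% = 4.14%
E(R) = R_f + β × MRP = 1.16% + 2.0510 × 4.14% = 9.65%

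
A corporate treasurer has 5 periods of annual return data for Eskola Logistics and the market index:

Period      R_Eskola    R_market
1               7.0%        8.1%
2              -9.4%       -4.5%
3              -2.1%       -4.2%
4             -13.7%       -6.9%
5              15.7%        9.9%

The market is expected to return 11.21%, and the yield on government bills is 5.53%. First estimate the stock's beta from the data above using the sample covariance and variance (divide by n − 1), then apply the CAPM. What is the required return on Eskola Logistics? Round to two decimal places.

13.75%

Mean R_i = (7.0 − 9.4 − 2.1 − 13.7 + 15.7) / 5 = -0.5000%
Mean R_m = (8.1 − 4.5 − 4.2 − 6.9 + 9.9) / 5 = 0.4800%
Σ(R_i − R̄_i)(R_m − R̄_m) = 358.9800  ⇒  Cov = 358.9800 / 4 = 89.7450
Σ(R_m − R̄_m)² = 247.9680  ⇒  Var(R_m) = 247.9680 / 4 = 61.9920
β = Cov / Var(R_m) = 89.7450 / 61.9920 = 1.4477
MRP = 11.21% − 5.53% = 5.68%
E(R) = R_f + β × MRP = 5.53% + 1.4477 × 5.68% = 13.75%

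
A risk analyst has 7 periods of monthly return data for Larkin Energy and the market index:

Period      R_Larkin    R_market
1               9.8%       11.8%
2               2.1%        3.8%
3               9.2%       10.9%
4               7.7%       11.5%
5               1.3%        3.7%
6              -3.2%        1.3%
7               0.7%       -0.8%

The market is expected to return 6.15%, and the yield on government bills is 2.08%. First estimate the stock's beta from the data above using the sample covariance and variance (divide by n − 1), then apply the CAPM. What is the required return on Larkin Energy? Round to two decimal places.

5.66%

Mean R_i = (9.8 + 2.1 + 9.2 + 7.7 + 1.3 − 3.2 + 0.7) / 7 = 3.9429%
Mean R_m = (11.8 + 3.8 + 10.9 + 11.5 + 3.7 + 1.3 − 0.8) / 7 = 6.0286%
Σ(R_i − R̄_i)(R_m − R̄_m) = 146.1514  ⇒  Cov = 146.1514 / 6 = 24.3586
Σ(R_m − R̄_m)² = 166.3543  ⇒  Var(R_m) = 166.3543 / 6 = 27.7257
β = Cov / Var(R_m) = 24.3586 / 27.7257 = 0.8786
MRP = 6.15% − 2.08% = 4.07%
E(R) = R_f + β × MRP = 2.08% + 0.8786 × 4.07% = 5.66%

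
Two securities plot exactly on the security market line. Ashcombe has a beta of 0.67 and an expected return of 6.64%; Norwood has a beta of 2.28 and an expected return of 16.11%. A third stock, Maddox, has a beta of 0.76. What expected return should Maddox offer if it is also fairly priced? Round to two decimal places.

7.17%

MRP (SML slope) = (16.11% − 6.64%) / (2.28 − 0.67) = 9.47% / 1.61 = 5.8820%
R_f (intercept) = 6.64% − 0.67 × 5.8820% = 2.6991%
E(R_Maddox) = R_f + β × MRP = 2.6991% + 0.76 × 5.8820% = 7.17%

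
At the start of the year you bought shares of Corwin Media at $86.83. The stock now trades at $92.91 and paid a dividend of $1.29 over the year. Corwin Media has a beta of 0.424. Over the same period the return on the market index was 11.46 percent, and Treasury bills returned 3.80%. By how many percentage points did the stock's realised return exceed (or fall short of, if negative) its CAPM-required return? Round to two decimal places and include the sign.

+1.44%

Realised HPR = (P1 + D1 − P0) / P0 = (92.91 + 1.29 − 86.83) / 86.83 = 7.37 / 86.83 = 8.4878%
MRP = 11.46% − 3.80% = 7.66%
CAPM required = R_f + β·MRP = 3.80% + 0.424 × 7.66% = 7.04784%
α = realised − required = 8.4878% − 7.04784% = +1.44%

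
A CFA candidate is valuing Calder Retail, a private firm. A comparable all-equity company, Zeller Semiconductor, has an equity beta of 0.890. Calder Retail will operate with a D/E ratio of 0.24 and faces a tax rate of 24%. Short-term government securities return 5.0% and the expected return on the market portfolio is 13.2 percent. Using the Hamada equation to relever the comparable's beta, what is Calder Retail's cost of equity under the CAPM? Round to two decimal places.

13.63%

β_L = β_U × [1 + (1 − t)(D/E)] = 0.890 × [1 + (1 − 0.24) × 0.24]
    = 0.890 × [1 + 0.76 × 0.24] = 0.890 × 1.1824 = 1.0523
MRP = 13.2% − 5.0% = 8.20%
E(R) = R_f + β_L × MRP = 5.0% + 1.0523 × 8.2% = 13.63%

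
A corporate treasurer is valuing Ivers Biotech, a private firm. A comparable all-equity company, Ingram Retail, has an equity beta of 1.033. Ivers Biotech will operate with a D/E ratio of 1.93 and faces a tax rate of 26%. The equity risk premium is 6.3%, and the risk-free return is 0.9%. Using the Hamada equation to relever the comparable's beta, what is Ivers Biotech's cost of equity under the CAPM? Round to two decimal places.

β_L = β_U × [1 + (1 − t)(D/E)] = 1.033 × [1 + (1 − 0.26) × 1.93]
    = 1.033 × [1 + 0.74 × 1.93] = 1.033 × 2.4282 = 2.5083
E(R) = R_f + β_L × MRP = 0.9% + 2.5083 × 6.3% = 16.70%

16.70%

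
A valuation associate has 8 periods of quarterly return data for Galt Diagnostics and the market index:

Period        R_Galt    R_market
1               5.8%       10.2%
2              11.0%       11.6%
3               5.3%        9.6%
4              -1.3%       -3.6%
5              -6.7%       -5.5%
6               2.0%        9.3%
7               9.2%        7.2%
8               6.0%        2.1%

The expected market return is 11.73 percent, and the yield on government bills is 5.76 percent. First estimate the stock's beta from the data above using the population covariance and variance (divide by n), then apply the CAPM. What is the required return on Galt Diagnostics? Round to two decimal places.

Mean R_i = (5.8 + 11.0 + 5.3 − 1.3 − 6.7 + 2.0 + 9.2 + 6.0) / 8 = 3.9125%
Mean R_m = (10.2 + 11.6 + 9.6 − 3.6 − 5.5 + 9.3 + 7.2 + 2.1) / 8 = 5.1125%
Σ(R_i − R̄_i)(R_m − R̄_m) = 216.5888  ⇒  Cov = 216.5888 / 8 = 27.0736
Σ(R_m − R̄_m)² = 307.6088  ⇒  Var(R_m) = 307.6088 / 8 = 38.4511
β = Cov / Var(R_m) = 27.0736 / 38.4511 = 0.7041
MRP = 11.73% − 5.76% = 5.97%
E(R) = R_f + β × MRP = 5.76% + 0.7041 × 5.97% = 9.96%

9.96%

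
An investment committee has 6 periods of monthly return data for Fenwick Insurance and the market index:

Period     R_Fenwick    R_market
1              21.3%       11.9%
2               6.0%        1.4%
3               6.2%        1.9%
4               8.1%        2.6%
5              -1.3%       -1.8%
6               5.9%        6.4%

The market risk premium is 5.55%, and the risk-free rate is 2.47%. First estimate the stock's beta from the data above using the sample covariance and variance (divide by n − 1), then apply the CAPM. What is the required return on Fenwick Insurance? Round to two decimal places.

Mean R_i = (21.3 + 6.0 + 6.2 + 8.1 − 1.3 + 5.9) / 6 = 7.7000%
Mean R_m = (11.9 + 1.4 + 1.9 + 2.6 − 1.8 + 6.4) / 6 = 3.7333%
Σ(R_i − R̄_i)(R_m − R̄_m) = 162.3300  ⇒  Cov = 162.3300 / 5 = 32.4660
Σ(R_m − R̄_m)² = 114.5133  ⇒  Var(R_m) = 114.5133 / 5 = 22.9027
β = Cov / Var(R_m) = 32.4660 / 22.9027 = 1.4176
E(R) = R_f + β × MRP = 2.47% + 1.4176 × 5.55% = 10.34%

10.34%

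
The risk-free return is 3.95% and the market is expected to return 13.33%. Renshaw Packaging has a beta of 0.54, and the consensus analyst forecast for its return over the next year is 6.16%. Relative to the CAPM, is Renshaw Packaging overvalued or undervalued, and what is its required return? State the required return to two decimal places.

Overvalued; required return 9.02%

MRP = 13.33% − 3.95% = 9.38%
Required return = R_f + β·MRP = 3.95% + 0.54 × 9.38% = 9.02%
Forecast 6.16% < required 9.02% → the stock plots below the SML → overvalued.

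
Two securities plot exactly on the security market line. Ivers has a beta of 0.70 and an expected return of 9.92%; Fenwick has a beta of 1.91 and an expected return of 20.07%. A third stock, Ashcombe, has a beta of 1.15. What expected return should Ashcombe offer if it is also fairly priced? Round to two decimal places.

MRP (SML slope) = (20.07% − 9.92%) / (1.91 − 0.70) = 10.15% / 1.21 = 8.3884%
R_f (intercept) = 9.92% − 0.70 × 8.3884% = 4.0481%
E(R_Ashcombe) = R_f + β × MRP = 4.0481% + 1.15 × 8.3884% = 13.69%

13.69%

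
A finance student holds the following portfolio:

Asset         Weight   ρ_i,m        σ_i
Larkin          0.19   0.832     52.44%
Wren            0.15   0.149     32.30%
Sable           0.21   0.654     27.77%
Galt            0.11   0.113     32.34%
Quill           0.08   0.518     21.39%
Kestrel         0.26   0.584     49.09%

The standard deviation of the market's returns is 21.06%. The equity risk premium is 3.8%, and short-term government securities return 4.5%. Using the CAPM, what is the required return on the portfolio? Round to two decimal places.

β_Larkin = 0.832 × 52.44% / 21.06% = 2.0717
β_Wren = 0.149 × 32.30% / 21.06% = 0.2285
β_Sable = 0.654 × 27.77% / 21.06% = 0.8624
β_Galt = 0.113 × 32.34% / 21.06% = 0.1735
β_Quill = 0.518 × 21.39% / 21.06% = 0.5261
β_Kestrel = 0.584 × 49.09% / 21.06% = 1.3613
β_P = Σ w_i β_i = 0.19×2.0717 + 0.15×0.2285 + 0.21×0.8624 + 0.11×0.1735 + 0.08×0.5261 + 0.26×1.3613 = 1.0241
E(R_P) = R_f + β_P × MRP = 4.5% + 1.0241 × 3.8% = 8.39%

8.39%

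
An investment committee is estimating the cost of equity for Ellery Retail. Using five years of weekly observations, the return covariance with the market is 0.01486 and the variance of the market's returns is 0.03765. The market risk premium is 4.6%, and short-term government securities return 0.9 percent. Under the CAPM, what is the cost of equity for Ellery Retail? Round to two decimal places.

β = Cov(R_i, R_m) / Var(R_m) = 0.01486 / 0.03765 = 0.3947
E(R) = R_f + β × MRP = 0.9% + 0.3947 × 4.6% = 2.72%

2.72%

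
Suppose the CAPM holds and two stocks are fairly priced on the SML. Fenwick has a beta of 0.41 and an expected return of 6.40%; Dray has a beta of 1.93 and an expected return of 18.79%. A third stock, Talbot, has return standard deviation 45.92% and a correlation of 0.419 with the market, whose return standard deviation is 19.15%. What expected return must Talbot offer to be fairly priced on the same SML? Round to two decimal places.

11.25%

MRP = (18.79% − 6.40%) / (1.93 − 0.41) = 8.1513%
R_f = 6.40% − 0.41 × 8.1513% = 3.0580%
β_Talbot = ρ·σ_i/σ_m = 0.419 × 45.92 / 19.15 = 1.0047
E(R_Talbot) = R_f + β × MRP = 3.0580% + 1.0047 × 8.1513% = 11.25%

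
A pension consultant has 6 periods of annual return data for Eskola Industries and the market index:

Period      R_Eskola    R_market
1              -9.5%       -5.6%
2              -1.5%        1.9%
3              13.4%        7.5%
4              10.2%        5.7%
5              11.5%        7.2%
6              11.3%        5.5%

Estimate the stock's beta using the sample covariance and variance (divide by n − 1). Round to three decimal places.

Mean R_i = (-9.5 − 1.5 + 13.4 + 10.2 + 11.5 + 11.3) / 6 = 5.9000%
Mean R_m = (-5.6 + 1.9 + 7.5 + 5.7 + 7.2 + 5.5) / 6 = 3.7000%
Σ(R_i − R̄_i)(R_m − R̄_m) = 222.9600  ⇒  Cov = 222.9600 / 5 = 44.5920
Σ(R_m − R̄_m)² = 123.6600  ⇒  Var(R_m) = 123.6600 / 5 = 24.7320
β = Cov / Var(R_m) = 44.5920 / 24.7320 = 1.8030

1.803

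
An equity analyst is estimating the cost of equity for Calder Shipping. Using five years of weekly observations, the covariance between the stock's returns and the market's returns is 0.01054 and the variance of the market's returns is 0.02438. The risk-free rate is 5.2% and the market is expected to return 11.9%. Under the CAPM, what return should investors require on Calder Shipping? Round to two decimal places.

β = Cov(R_i, R_m) / Var(R_m) = 0.01054 / 0.02438 = 0.4323
MRP = 11.9% − 5.2% = 6.70%
E(R) = R_f + β × MRP = 5.2% + 0.4323 × 6.7% = 8.10%

8.10%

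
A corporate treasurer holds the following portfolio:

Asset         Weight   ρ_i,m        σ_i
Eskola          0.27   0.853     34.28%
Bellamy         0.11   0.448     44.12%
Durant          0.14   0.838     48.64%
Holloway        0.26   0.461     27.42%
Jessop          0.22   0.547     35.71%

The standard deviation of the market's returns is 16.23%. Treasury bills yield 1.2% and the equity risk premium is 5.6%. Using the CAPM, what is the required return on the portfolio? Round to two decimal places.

β_Eskola = 0.853 × 34.28% / 16.23% = 1.8017
β_Bellamy = 0.448 × 44.12% / 16.23% = 1.2179
β_Durant = 0.838 × 48.64% / 16.23% = 2.5114
β_Holloway = 0.461 × 27.42% / 16.23% = 0.7788
β_Jessop = 0.547 × 35.71% / 16.23% = 1.2035
β_P = Σ w_i β_i = 0.27×1.8017 + 0.11×1.2179 + 0.14×2.5114 + 0.26×0.7788 + 0.22×1.2035 = 1.4393
E(R_P) = R_f + β_P × MRP = 1.2% + 1.4393 × 5.6% = 9.26%

9.26%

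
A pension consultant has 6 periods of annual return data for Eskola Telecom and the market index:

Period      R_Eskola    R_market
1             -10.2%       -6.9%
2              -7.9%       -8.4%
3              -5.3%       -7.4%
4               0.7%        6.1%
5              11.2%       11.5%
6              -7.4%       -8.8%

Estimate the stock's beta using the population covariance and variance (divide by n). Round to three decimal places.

0.852

Mean R_i = (-10.2 − 7.9 − 5.3 + 0.7 + 11.2 − 7.4) / 6 = -3.1500%
Mean R_m = (-6.9 − 8.4 − 7.4 + 6.1 + 11.5 − 8.8) / 6 = -2.3167%
Σ(R_i − R̄_i)(R_m − R̄_m) = 330.3650  ⇒  Cov = 330.3650 / 6 = 55.0608
Σ(R_m − R̄_m)² = 387.6283  ⇒  Var(R_m) = 387.6283 / 6 = 64.6047
β = Cov / Var(R_m) = 55.0608 / 64.6047 = 0.8523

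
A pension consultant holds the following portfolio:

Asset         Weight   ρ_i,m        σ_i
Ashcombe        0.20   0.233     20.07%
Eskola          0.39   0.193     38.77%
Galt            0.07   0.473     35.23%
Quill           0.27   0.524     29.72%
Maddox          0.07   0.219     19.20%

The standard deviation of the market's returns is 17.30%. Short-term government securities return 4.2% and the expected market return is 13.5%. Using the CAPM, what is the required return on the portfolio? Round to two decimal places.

9.32%

β_Ashcombe = 0.233 × 20.07% / 17.30% = 0.2703
β_Eskola = 0.193 × 38.77% / 17.30% = 0.4325
β_Galt = 0.473 × 35.23% / 17.30% = 0.9632
β_Quill = 0.524 × 29.72% / 17.30% = 0.9002
β_Maddox = 0.219 × 19.20% / 17.30% = 0.2431
β_P = Σ w_i β_i = 0.20×0.2703 + 0.39×0.4325 + 0.07×0.9632 + 0.27×0.9002 + 0.07×0.2431 = 0.5502
MRP = 13.5% − 4.2% = 9.30%
E(R_P) = R_f + β_P × MRP = 4.2% + 0.5502 × 9.3% = 9.32%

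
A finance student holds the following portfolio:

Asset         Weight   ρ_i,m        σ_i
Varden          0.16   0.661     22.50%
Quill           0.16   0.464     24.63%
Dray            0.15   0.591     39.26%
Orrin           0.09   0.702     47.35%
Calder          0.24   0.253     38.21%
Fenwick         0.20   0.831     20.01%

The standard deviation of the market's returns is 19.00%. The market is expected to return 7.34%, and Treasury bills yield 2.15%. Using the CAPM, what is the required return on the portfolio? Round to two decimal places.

6.61%

β_Varden = 0.661 × 22.50% / 19.00% = 0.7828
β_Quill = 0.464 × 24.63% / 19.00% = 0.6015
β_Dray = 0.591 × 39.26% / 19.00% = 1.2212
β_Orrin = 0.702 × 47.35% / 19.00% = 1.7495
β_Calder = 0.253 × 38.21% / 19.00% = 0.5088
β_Fenwick = 0.831 × 20.01% / 19.00% = 0.8752
β_P = Σ w_i β_i = 0.16×0.7828 + 0.16×0.6015 + 0.15×1.2212 + 0.09×1.7495 + 0.24×0.5088 + 0.20×0.8752 = 0.8593
MRP = 7.34% − 2.15% = 5.19%
E(R_P) = R_f + β_P × MRP = 2.15% + 0.8593 × 5.19% = 6.61%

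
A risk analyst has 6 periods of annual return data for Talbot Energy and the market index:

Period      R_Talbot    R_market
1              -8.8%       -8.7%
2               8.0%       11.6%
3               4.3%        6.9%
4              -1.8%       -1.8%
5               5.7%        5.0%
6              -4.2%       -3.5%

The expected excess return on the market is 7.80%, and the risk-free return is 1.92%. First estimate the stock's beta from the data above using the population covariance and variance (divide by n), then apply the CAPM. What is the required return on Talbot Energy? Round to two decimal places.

Mean R_i = (-8.8 + 8.0 + 4.3 − 1.8 + 5.7 − 4.2) / 6 = 0.5333%
Mean R_m = (-8.7 + 11.6 + 6.9 − 1.8 + 5.0 − 3.5) / 6 = 1.5833%
Σ(R_i − R̄_i)(R_m − R̄_m) = 240.4033  ⇒  Cov = 240.4033 / 6 = 40.0672
Σ(R_m − R̄_m)² = 283.3083  ⇒  Var(R_m) = 283.3083 / 6 = 47.2181
β = Cov / Var(R_m) = 40.0672 / 47.2181 = 0.8486
E(R) = R_f + β × MRP = 1.92% + 0.8486 × 7.80% = 8.54%

8.54%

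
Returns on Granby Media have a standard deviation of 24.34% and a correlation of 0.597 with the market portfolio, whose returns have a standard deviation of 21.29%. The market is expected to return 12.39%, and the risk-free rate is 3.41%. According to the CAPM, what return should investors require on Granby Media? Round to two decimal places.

9.54%

β = ρ × σ_i / σ_m = 0.597 × 24.34% / 21.29% = 0.6825
MRP = 12.39% − 3.41% = 8.98%
E(R) = 3.41% + 0.6825 × 8.98% = 9.54%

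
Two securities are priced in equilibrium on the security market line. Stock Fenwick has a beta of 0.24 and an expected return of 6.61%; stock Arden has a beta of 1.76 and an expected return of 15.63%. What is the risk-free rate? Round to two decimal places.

5.19%

Both satisfy E(R) = R_f + β·MRP, so the slope of the SML is
MRP = (15.63% − 6.61%) / (1.76 − 0.24) = 9.02% / 1.52 = 5.9342%
R_f = E(R_Fenwick) − β_Fenwick·MRP = 6.61% − 0.24 × 5.9342% = 5.1858%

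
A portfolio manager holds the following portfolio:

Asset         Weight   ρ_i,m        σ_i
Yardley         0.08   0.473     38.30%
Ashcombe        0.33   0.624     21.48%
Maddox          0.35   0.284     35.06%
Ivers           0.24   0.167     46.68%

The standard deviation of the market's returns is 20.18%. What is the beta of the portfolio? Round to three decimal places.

β_Yardley = 0.473 × 38.30% / 20.18% = 0.8977
β_Ashcombe = 0.624 × 21.48% / 20.18% = 0.6642
β_Maddox = 0.284 × 35.06% / 20.18% = 0.4934
β_Ivers = 0.167 × 46.68% / 20.18% = 0.3863
β_P = Σ w_i β_i = 0.08×0.8977 + 0.33×0.6642 + 0.35×0.4934 + 0.24×0.3863 = 0.5564

0.556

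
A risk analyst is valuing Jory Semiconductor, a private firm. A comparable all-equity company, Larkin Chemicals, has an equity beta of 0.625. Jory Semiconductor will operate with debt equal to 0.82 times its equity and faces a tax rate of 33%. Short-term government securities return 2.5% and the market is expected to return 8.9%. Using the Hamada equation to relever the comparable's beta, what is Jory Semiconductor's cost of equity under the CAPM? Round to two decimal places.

β_L = β_U × [1 + (1 − t)(D/E)] = 0.625 × [1 + (1 − 0.33) × 0.82]
    = 0.625 × [1 + 0.67 × 0.82] = 0.625 × 1.5494 = 0.9684
MRP = 8.9% − 2.5% = 6.40%
E(R) = R_f + β_L × MRP = 2.5% + 0.9684 × 6.4% = 8.70%

8.70%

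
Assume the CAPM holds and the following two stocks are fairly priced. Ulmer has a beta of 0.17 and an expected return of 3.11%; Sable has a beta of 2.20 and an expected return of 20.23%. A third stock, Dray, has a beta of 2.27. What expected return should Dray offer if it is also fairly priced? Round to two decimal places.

MRP (SML slope) = (20.23% − 3.11%) / (2.20 − 0.17) = 17.12% / 2.03 = 8.4335%
R_f (intercept) = 3.11% − 0.17 × 8.4335% = 1.6763%
E(R_Dray) = R_f + β × MRP = 1.6763% + 2.27 × 8.4335% = 20.82%

20.82%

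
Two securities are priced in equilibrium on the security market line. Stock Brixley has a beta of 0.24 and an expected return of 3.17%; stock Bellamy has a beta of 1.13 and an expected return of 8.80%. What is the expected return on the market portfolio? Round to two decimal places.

7.98%

Both satisfy E(R) = R_f + β·MRP, so the slope of the SML is
MRP = (8.80% − 3.17%) / (1.13 − 0.24) = 5.63% / 0.89 = 6.3258%
R_f = E(R_Brixley) − β_Brixley·MRP = 3.17% − 0.24 × 6.3258% = 1.6518%
E(R_m) = R_f + MRP = 1.6518% + 6.3258% = 7.98%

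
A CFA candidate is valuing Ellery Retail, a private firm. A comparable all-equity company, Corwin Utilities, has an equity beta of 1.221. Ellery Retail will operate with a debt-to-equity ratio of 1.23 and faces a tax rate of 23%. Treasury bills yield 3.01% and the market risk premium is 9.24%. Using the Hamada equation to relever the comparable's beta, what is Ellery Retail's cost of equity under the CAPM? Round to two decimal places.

24.98%

β_L = β_U × [1 + (1 − t)(D/E)] = 1.221 × [1 + (1 − 0.23) × 1.23]
    = 1.221 × [1 + 0.77 × 1.23] = 1.221 × 1.9471 = 2.3774
E(R) = R_f + β_L × MRP = 3.01% + 2.3774 × 9.24% = 24.98%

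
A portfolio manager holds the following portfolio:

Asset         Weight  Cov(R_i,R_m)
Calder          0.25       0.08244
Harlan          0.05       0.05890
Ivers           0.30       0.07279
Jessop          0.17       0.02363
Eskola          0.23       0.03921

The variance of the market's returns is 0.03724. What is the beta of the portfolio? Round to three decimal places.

1.569

β_Calder = 0.08244 / 0.03724 = 2.2137
β_Harlan = 0.05890 / 0.03724 = 1.5816
β_Ivers = 0.07279 / 0.03724 = 1.9546
β_Jessop = 0.02363 / 0.03724 = 0.6345
β_Eskola = 0.03921 / 0.03724 = 1.0529
β_P = Σ w_i β_i = 0.25×2.2137 + 0.05×1.5816 + 0.30×1.9546 + 0.17×0.6345 + 0.23×1.0529 = 1.5689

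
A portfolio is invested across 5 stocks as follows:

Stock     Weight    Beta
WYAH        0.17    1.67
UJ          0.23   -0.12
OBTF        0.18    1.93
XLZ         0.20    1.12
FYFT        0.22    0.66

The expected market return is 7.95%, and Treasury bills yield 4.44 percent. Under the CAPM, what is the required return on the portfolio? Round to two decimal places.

7.85%

β_P = Σ w_i β_i = 0.17×1.67 + 0.23×-0.12 + 0.18×1.93 + 0.20×1.12 + 0.22×0.66 = 0.9729
MRP = 7.95% − 4.44% = 3.51%
E(R_P) = R_f + β_P × MRP = 4.44% + 0.9729 × 3.51% = 7.85%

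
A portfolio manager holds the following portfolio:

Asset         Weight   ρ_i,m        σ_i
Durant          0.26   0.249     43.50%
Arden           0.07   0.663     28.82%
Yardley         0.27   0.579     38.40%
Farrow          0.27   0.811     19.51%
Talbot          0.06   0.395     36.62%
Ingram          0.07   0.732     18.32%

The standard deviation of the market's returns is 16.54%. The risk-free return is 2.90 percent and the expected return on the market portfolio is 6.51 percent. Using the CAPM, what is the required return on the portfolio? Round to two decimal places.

β_Durant = 0.249 × 43.50% / 16.54% = 0.6549
β_Arden = 0.663 × 28.82% / 16.54% = 1.1552
β_Yardley = 0.579 × 38.40% / 16.54% = 1.3442
β_Farrow = 0.811 × 19.51% / 16.54% = 0.9566
β_Talbot = 0.395 × 36.62% / 16.54% = 0.8745
β_Ingram = 0.732 × 18.32% / 16.54% = 0.8108
β_P = Σ w_i β_i = 0.26×0.6549 + 0.07×1.1552 + 0.27×1.3442 + 0.27×0.9566 + 0.06×0.8745 + 0.07×0.8108 = 0.9816
MRP = 6.51% − 2.90% = 3.61%
E(R_P) = R_f + β_P × MRP = 2.90% + 0.9816 × 3.61% = 6.44%

6.44%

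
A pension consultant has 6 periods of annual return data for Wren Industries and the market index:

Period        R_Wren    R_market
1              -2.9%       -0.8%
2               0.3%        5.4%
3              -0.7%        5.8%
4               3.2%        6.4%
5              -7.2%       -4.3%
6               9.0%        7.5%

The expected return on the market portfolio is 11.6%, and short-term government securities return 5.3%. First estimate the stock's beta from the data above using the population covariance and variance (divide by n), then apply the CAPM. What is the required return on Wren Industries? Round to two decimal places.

Mean R_i = (-2.9 + 0.3 − 0.7 + 3.2 − 7.2 + 9.0) / 6 = 0.2833%
Mean R_m = (-0.8 + 5.4 + 5.8 + 6.4 − 4.3 + 7.5) / 6 = 3.3333%
Σ(R_i − R̄_i)(R_m − R̄_m) = 113.1533  ⇒  Cov = 113.1533 / 6 = 18.8589
Σ(R_m − R̄_m)² = 112.4733  ⇒  Var(R_m) = 112.4733 / 6 = 18.7456
β = Cov / Var(R_m) = 18.8589 / 18.7456 = 1.0060
MRP = 11.6% − 5.3% = 6.30%
E(R) = R_f + β × MRP = 5.3% + 1.0060 × 6.3% = 11.64%

11.64%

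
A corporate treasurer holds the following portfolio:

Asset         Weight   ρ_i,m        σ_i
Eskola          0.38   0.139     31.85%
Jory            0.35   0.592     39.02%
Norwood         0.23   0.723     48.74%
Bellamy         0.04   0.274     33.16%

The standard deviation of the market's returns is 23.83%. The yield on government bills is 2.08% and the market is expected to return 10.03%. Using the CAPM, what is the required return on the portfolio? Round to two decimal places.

β_Eskola = 0.139 × 31.85% / 23.83% = 0.1858
β_Jory = 0.592 × 39.02% / 23.83% = 0.9694
β_Norwood = 0.723 × 48.74% / 23.83% = 1.4788
β_Bellamy = 0.274 × 33.16% / 23.83% = 0.3813
β_P = Σ w_i β_i = 0.38×0.1858 + 0.35×0.9694 + 0.23×1.4788 + 0.04×0.3813 = 0.7653
MRP = 10.03% − 2.08% = 7.95%
E(R_P) = R_f + β_P × MRP = 2.08% + 0.7653 × 7.95% = 8.16%

8.16%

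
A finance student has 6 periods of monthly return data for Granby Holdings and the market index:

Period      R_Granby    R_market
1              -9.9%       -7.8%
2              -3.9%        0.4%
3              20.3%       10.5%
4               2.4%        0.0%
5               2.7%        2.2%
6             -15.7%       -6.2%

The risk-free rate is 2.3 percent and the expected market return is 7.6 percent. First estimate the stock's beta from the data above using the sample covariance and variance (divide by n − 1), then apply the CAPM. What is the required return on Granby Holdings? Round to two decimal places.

Mean R_i = (-9.9 − 3.9 + 20.3 + 2.4 + 2.7 − 15.7) / 6 = -0.6833%
Mean R_m = (-7.8 + 0.4 + 10.5 + 0.0 + 2.2 − 6.2) / 6 = -0.1500%
Σ(R_i − R̄_i)(R_m − R̄_m) = 391.4750  ⇒  Cov = 391.4750 / 5 = 78.2950
Σ(R_m − R̄_m)² = 214.3950  ⇒  Var(R_m) = 214.3950 / 5 = 42.8790
β = Cov / Var(R_m) = 78.2950 / 42.8790 = 1.8260
MRP = 7.6% − 2.3% = 5.30%
E(R) = R_f + β × MRP = 2.3% + 1.8260 × 5.3% = 11.98%

11.98%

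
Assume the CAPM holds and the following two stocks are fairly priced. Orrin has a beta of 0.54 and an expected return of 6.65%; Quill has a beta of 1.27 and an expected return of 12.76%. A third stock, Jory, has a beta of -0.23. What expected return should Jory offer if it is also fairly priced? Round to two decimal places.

MRP (SML slope) = (12.76% − 6.65%) / (1.27 − 0.54) = 6.11% / 0.73 = 8.3699%
R_f (intercept) = 6.65% − 0.54 × 8.3699% = 2.1303%
E(R_Jory) = R_f + β × MRP = 2.1303% + -0.23 × 8.3699% = 0.21%

0.21%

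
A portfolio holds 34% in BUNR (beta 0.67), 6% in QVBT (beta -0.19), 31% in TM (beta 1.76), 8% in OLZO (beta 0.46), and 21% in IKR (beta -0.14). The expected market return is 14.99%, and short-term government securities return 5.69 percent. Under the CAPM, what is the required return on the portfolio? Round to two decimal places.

12.85%

β_P = Σ w_i β_i = 0.34×0.67 + 0.06×-0.19 + 0.31×1.76 + 0.08×0.46 + 0.21×-0.14 = 0.7694
MRP = 14.99% − 5.69% = 9.30%
E(R_P) = R_f + β_P × MRP = 5.69% + 0.7694 × 9.30% = 12.85%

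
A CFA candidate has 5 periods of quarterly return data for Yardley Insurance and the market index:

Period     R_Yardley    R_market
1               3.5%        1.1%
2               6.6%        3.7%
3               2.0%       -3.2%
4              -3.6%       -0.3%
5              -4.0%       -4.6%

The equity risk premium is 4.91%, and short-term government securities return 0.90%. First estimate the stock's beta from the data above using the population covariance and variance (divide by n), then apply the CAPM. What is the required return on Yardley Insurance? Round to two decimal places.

5.82%

Mean R_i = (3.5 + 6.6 + 2.0 − 3.6 − 4.0) / 5 = 0.9000%
Mean R_m = (1.1 + 3.7 − 3.2 − 0.3 − 4.6) / 5 = -0.6600%
Σ(R_i − R̄_i)(R_m − R̄_m) = 44.3200  ⇒  Cov = 44.3200 / 5 = 8.8640
Σ(R_m − R̄_m)² = 44.2120  ⇒  Var(R_m) = 44.2120 / 5 = 8.8424
β = Cov / Var(R_m) = 8.8640 / 8.8424 = 1.0024
E(R) = R_f + β × MRP = 0.90% + 1.0024 × 4.91% = 5.82%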